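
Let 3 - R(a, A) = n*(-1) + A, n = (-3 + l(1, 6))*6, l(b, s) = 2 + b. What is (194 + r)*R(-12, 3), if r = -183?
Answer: 0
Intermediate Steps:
n = 0 (n = (-3 + (2 + 1))*6 = (-3 + 3)*6 = 0*6 = 0)
R(a, A) = 3 - A (R(a, A) = 3 - (0*(-1) + A) = 3 - (0 + A) = 3 - A)
(194 + r)*R(-12, 3) = (194 - 183)*(3 - 1*3) = 11*(3 - 3) = 11*0 = 0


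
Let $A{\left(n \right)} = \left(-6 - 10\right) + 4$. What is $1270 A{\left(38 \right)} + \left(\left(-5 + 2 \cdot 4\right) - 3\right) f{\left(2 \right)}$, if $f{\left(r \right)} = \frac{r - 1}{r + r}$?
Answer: $-15240$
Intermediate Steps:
$A{\left(n \right)} = -12$ ($A{\left(n \right)} = -16 + 4 = -12$)
$f{\left(r \right)} = \frac{-1 + r}{2 r}$
$1270 A{\left(38 \right)} + \left(\left(-5 + 2 \cdot 4\right) - 3\right) f{\left(2 \right)} = 1270 \left(-12\right) + \left(\left(-5 + 2 \cdot 4\right) - 3\right) \frac{-1 + 2}{2 \cdot 2} = -15240 + \left(\left(-5 + 8\right) - 3\right) \frac{1}{2} \cdot \frac{1}{2} \cdot 1 = -15240 + \left(3 - 3\right) \frac{1}{4} = -15240 + 0 \cdot \frac{1}{4} = -15240 + 0 = -15240$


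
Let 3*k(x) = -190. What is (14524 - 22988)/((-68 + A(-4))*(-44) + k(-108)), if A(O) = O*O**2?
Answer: -12696/8617 ≈ -1.4734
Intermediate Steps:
A(O) = O**3
k(x) = -190/3 (k(x) = (1/3)*(-190) = -190/3)
(14524 - 22988)/((-68 + A(-4))*(-44) + k(-108)) = (14524 - 22988)/((-68 + (-4)**3)*(-44) - 190/3) = -8464/((-68 - 64)*(-44) - 190/3) = -8464/(-132*(-44) - 190/3) = -8464/(5808 - 190/3) = -8464/17234/3 = -8464*3/17234 = -12696/8617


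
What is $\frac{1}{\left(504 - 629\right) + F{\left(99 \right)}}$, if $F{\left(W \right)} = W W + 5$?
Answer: $\frac{1}{9681} \approx 0.0001033$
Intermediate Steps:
$F{\left(W \right)} = 5 + W^{2}$ ($F{\left(W \right)} = W^{2} + 5 = 5 + W^{2}$)
$\frac{1}{\left(504 - 629\right) + F{\left(99 \right)}} = \frac{1}{\left(504 - 629\right) + \left(5 + 99^{2}\right)} = \frac{1}{-125 + \left(5 + 9801\right)} = \frac{1}{-125 + 9806} = \frac{1}{9681}$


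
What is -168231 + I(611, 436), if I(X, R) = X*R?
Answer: 98165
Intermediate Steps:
I(X, R) = R*X
-168231 + I(611, 436) = -168231 + 436*611 = -168231 + 266396 = 98165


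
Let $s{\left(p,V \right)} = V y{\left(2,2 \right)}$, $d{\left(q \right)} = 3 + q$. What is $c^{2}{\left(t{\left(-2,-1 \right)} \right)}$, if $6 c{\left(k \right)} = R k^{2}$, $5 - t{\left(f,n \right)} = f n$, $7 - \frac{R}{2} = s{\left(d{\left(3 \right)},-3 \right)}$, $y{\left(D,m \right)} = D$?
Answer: $1521$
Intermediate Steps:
$s{\left(p,V \right)} = 2 V$ ($s{\left(p,V \right)} = V 2 = 2 V$)
$R = 26$ ($R = 14 - 2 \cdot 2 \left(-3\right) = 14 - -12 = 14 + 12 = 26$)
$t{\left(f,n \right)} = 5 - f n$
$c{\left(k \right)} = \frac{13 k^{2}}{3}$ ($c{\left(k \right)} = \frac{26 k^{2}}{6} = \frac{13 k^{2}}{3}$)
$c^{2}{\left(t{\left(-2,-1 \right)} \right)} = \left(\frac{13 \left(5 - \left(-2\right) \left(-1\right)\right)^{2}}{3}\right)^{2} = \left(\frac{13 \left(5 - 2\right)^{2}}{3}\right)^{2} = \left(\frac{13 \cdot 3^{2}}{3}\right)^{2} = \left(\frac{13}{3} \cdot 9\right)^{2} = 39^{2} = 1521$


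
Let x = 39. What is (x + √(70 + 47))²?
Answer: 1638 + 234*√13 ≈ 2481.7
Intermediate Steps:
(x + √(70 + 47))² = (39 + √(70 + 47))² = (39 + √117)² = (39 + 3*√13)²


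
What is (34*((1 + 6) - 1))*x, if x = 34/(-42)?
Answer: -1156/7 ≈ -165.14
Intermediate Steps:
x = -17/21 (x = 34*(-1/42) = -17/21 ≈ -0.80952)
(34*((1 + 6) - 1))*x = (34*((1 + 6) - 1))*(-17/21) = (34*(7 - 1))*(-17/21) = (34*6)*(-17/21) = 204*(-17/21) = -1156/7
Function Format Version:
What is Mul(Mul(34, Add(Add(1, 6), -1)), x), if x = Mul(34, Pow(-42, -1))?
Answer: Rational(-1156, 7) ≈ -165.14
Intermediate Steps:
x = Rational(-17, 21) (x = Mul(34, Rational(-1, 42)) = Rational(-17, 21) ≈ -0.80952)
Mul(Mul(34, Add(Add(1, 6), -1)), x) = Mul(Mul(34, Add(Add(1, 6), -1)), Rational(-17, 21)) = Mul(Mul(34, Add(7, -1)), Rational(-17, 21)) = Mul(Mul(34, 6), Rational(-17, 21)) = Mul(204, Rational(-17, 21)) = Rational(-1156, 7)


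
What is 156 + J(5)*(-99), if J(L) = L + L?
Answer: -834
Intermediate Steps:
J(L) = 2*L
156 + J(5)*(-99) = 156 + (2*5)*(-99) = 156 + 10*(-99) = 156 - 990 = -834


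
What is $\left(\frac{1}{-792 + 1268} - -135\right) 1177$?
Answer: $\frac{75635197}{476} \approx 1.589 \cdot 10^{5}$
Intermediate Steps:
$\left(\frac{1}{-792 + 1268} - -135\right) 1177 = \left(\frac{1}{476} + 135\right) 1177 = \frac{64261}{476} \cdot 1177 = \frac{75635197}{476}$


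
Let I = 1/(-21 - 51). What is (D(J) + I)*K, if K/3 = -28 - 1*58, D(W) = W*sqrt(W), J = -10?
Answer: 43/12 + 2580*I*sqrt(10) ≈ 3.5833 + 8158.7*I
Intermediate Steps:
D(W) = W**(3/2)
K = -258 (K = 3*(-28 - 1*58) = 3*(-28 - 58) = 3*(-86) = -258)
I = -1/72 (I = 1/(-72) = -1/72 ≈ -0.013889)
(D(J) + I)*K = ((-10)**(3/2) - 1/72)*(-258) = (-10*I*sqrt(10) - 1/72)*(-258) = (-1/72 - 10*I*sqrt(10))*(-258) = 43/12 + 2580*I*sqrt(10)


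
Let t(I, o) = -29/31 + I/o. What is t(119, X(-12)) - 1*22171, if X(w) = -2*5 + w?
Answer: -15124949/682 ≈ -22177.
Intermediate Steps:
X(w) = -10 + w
t(I, o) = -29/31 + I/o (t(I, o) = -29*1/31 + I/o = -29/31 + I/o)
t(119, X(-12)) - 1*22171 = (-29/31 + 119/(-10 - 12)) - 1*22171 = (-29/31 + 119/(-22)) - 22171 = (-29/31 + 119*(-1/22)) - 22171 = (-29/31 - 119/22) - 22171 = -4327/682 - 22171 = -15124949/682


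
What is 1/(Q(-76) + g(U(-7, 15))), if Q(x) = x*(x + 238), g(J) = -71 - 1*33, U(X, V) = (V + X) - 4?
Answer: -1/12416 ≈ -8.0541e-5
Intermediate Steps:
U(X, V) = -4 + V + X
g(J) = -104 (g(J) = -71 - 33 = -104)
Q(x) = x*(238 + x)
1/(Q(-76) + g(U(-7, 15))) = 1/(-76*(238 - 76) - 104) = 1/(-76*162 - 104) = 1/(-12312 - 104) = 1/(-12416) = -1/12416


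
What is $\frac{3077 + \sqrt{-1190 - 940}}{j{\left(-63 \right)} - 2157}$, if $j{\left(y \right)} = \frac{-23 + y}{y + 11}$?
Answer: $- \frac{80002}{56039} - \frac{26 i \sqrt{2130}}{56039} \approx -1.4276 - 0.021413 i$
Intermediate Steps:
$j{\left(y \right)} = \frac{-23 + y}{11 + y}$
$\frac{3077 + \sqrt{-1190 - 940}}{j{\left(-63 \right)} - 2157} = \frac{3077 + \sqrt{-1190 - 940}}{\frac{-23 - 63}{11 - 63} - 2157} = \frac{3077 + \sqrt{-2130}}{\frac{1}{-52} \left(-86\right) - 2157} = \frac{3077 + i \sqrt{2130}}{\left(- \frac{1}{52}\right) \left(-86\right) - 2157} = \frac{3077 + i \sqrt{2130}}{\frac{43}{26} - 2157} = \frac{3077 + i \sqrt{2130}}{- \frac{56039}{26}} = \left(3077 + i \sqrt{2130}\right) \left(- \frac{26}{56039}\right) = - \frac{80002}{56039} - \frac{26 i \sqrt{2130}}{56039}$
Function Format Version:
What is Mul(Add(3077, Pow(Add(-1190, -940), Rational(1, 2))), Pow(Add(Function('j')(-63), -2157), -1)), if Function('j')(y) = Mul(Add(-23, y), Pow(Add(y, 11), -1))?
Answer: Add(Rational(-80002, 56039), Mul(Rational(-26, 56039), I, Pow(2130, Rational(1, 2)))) ≈ Add(-1.4276, Mul(-0.021413, I))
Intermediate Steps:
Function('j')(y) = Mul(Pow(Add(11, y), -1), Add(-23, y)) (Function('j')(y) = Mul(Add(-23, y), Pow(Add(11, y), -1)) = Mul(Pow(Add(11, y), -1), Add(-23, y)))
Mul(Add(3077, Pow(Add(-1190, -940), Rational(1, 2))), Pow(Add(Function('j')(-63), -2157), -1)) = Mul(Add(3077, Pow(Add(-1190, -940), Rational(1, 2))), Pow(Add(Mul(Pow(Add(11, -63), -1), Add(-23, -63)), -2157), -1)) = Mul(Add(3077, Pow(-2130, Rational(1, 2))), Pow(Add(Mul(Pow(-52, -1), -86), -2157), -1)) = Mul(Add(3077, Mul(I, Pow(2130, Rational(1, 2)))), Pow(Add(Mul(Rational(-1, 52), -86), -2157), -1)) = Mul(Add(3077, Mul(I, Pow(2130, Rational(1, 2)))), Pow(Add(Rational(43, 26), -2157), -1)) = Mul(Add(3077, Mul(I, Pow(2130, Rational(1, 2)))), Pow(Rational(-56039, 26), -1)) = Mul(Add(3077, Mul(I, Pow(2130, Rational(1, 2)))), Rational(-26, 56039)) = Add(Rational(-80002, 56039), Mul(Rational(-26, 56039), I, Pow(2130, Rational(1, 2))))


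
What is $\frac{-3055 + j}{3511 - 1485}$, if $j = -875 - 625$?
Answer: $- \frac{4555}{2026} \approx -2.2483$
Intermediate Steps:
$j = -1500$ ($j = -875 - 625 = -1500$)
$\frac{-3055 + j}{3511 - 1485} = \frac{-3055 - 1500}{3511 - 1485} = - \frac{4555}{2026}$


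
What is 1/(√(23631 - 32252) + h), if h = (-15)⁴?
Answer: 50625/2562899246 - I*√8621/2562899246 ≈ 1.9753e-5 - 3.6228e-8*I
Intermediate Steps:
h = 50625
1/(√(23631 - 32252) + h) = 1/(√(23631 - 32252) + 50625) = 1/(√(-8621) + 50625) = 1/(I*√8621 + 50625) = 1/(50625 + I*√8621)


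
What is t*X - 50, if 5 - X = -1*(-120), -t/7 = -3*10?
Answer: -24200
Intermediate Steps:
t = 210 (t = -(-21)*10 = -7*(-30) = 210)
X = -115 (X = 5 - (-1)*(-120) = 5 - 1*120 = 5 - 120 = -115)
t*X - 50 = 210*(-115) - 50 = -24150 - 50 = -24200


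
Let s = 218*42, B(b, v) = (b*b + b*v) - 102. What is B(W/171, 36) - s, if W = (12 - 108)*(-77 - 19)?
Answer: -1593146/361 ≈ -4413.1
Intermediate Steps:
W = 9216 (W = -96*(-96) = 9216)
B(b, v) = -102 + b**2 + b*v (B(b, v) = (b**2 + b*v) - 102 = -102 + b**2 + b*v)
s = 9156
B(W/171, 36) - s = (-102 + (9216/171)**2 + (9216/171)*36) - 1*9156 = (-102 + (9216*(1/171))**2 + (9216*(1/171))*36) - 9156 = (-102 + (1024/19)**2 + (1024/19)*36) - 9156 = (-102 + 1048576/361 + 36864/19) - 9156 = 1712170/361 - 9156 = -1593146/361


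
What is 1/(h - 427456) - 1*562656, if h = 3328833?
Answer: -1632477177311/2901377 ≈ -5.6266e+5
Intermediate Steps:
1/(h - 427456) - 1*562656 = 1/(3328833 - 427456) - 1*562656 = 1/2901377 - 562656 = -1632477177311/2901377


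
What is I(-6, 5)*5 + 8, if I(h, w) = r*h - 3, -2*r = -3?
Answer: -52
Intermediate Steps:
r = 3/2 (r = -½*(-3) = 3/2 ≈ 1.5000)
I(h, w) = -3 + 3*h/2 (I(h, w) = 3*h/2 - 3 = -3 + 3*h/2)
I(-6, 5)*5 + 8 = (-3 + (3/2)*(-6))*5 + 8 = (-3 - 9)*5 + 8 = -12*5 + 8 = -60 + 8 = -52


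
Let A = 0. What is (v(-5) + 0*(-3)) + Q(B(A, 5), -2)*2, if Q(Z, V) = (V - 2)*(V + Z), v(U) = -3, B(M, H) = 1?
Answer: 5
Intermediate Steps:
Q(Z, V) = (-2 + V)*(V + Z)
(v(-5) + 0*(-3)) + Q(B(A, 5), -2)*2 = (-3 + 0*(-3)) + ((-2)**2 - 2*(-2) - 2*1 - 2*1)*2 = (-3 + 0) + (4 + 4 - 2 - 2)*2 = -3 + 4*2 = -3 + 8 = 5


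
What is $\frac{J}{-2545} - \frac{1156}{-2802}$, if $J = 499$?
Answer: $\frac{771911}{3565545} \approx 0.21649$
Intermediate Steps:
$\frac{J}{-2545} - \frac{1156}{-2802} = \frac{499}{-2545} - \frac{1156}{-2802} = 499 \left(- \frac{1}{2545}\right) - - \frac{578}{1401} = - \frac{499}{2545} + \frac{578}{1401} = \frac{771911}{3565545}$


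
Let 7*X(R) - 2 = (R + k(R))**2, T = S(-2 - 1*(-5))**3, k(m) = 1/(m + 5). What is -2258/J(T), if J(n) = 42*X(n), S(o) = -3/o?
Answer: -18064/123 ≈ -146.86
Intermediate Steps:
k(m) = 1/(5 + m)
T = -1 (T = (-3/(-2 - 1*(-5)))**3 = (-3/(-2 + 5))**3 = (-3/3)**3 = (-3*1/3)**3 = (-1)**3 = -1)
X(R) = 2/7 + (R + 1/(5 + R))**2/7
J(n) = 12 + 6*(1 + n**2 + 5*n)**2/(5 + n)**2 (J(n) = 42*(2/7 + (1 + n**2 + 5*n)**2/(7*(5 + n)**2)) = 12 + 6*(1 + n**2 + 5*n)**2/(5 + n)**2)
-2258/J(T) = -2258/(12 + 6*(1 + (-1)**2 + 5*(-1))**2/(5 - 1)**2) = -2258/(12 + 6*(1 + 1 - 5)**2/4**2) = -2258/(12 + 6*(1/16)*(-3)**2) = -2258/(12 + 6*(1/16)*9) = -2258/(12 + 27/8) = -2258/123/8 = -2258*8/123 = -18064/123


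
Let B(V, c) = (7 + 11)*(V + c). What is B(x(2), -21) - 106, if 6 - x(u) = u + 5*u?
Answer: -592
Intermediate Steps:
x(u) = 6 - 6*u (x(u) = 6 - (u + 5*u) = 6 - 6*u)
B(V, c) = 18*V + 18*c (B(V, c) = 18*(V + c) = 18*V + 18*c)
B(x(2), -21) - 106 = (18*(6 - 6*2) + 18*(-21)) - 106 = (18*(6 - 12) - 378) - 106 = (18*(-6) - 378) - 106 = (-108 - 378) - 106 = -486 - 106 = -592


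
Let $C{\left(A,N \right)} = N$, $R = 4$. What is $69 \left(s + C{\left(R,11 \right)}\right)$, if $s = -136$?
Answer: $-8625$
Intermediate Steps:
$69 \left(s + C{\left(R,11 \right)}\right) = 69 \left(-136 + 11\right) = 69 \left(-125\right) = -8625$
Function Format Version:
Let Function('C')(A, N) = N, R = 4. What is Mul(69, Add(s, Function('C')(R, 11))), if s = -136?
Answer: -8625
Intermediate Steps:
Mul(69, Add(s, Function('C')(R, 11))) = Mul(69, Add(-136, 11)) = Mul(69, -125) = -8625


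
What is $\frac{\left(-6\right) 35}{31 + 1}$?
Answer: $- \frac{105}{16} \approx -6.5625$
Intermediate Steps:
$\frac{\left(-6\right) 35}{31 + 1} = - \frac{210}{32} = \left(-210\right) \frac{1}{32} = - \frac{105}{16}$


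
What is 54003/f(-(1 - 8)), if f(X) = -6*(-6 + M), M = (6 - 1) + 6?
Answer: -18001/10 ≈ -1800.1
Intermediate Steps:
M = 11 (M = 5 + 6 = 11)
f(X) = -30 (f(X) = -6*(-6 + 11) = -6*5 = -30)
54003/f(-(1 - 8)) = 54003/(-30) = 54003*(-1/30) = -18001/10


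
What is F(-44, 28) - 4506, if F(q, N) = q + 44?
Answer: -4506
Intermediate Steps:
F(q, N) = 44 + q
F(-44, 28) - 4506 = (44 - 44) - 4506 = 0 - 4506 = -4506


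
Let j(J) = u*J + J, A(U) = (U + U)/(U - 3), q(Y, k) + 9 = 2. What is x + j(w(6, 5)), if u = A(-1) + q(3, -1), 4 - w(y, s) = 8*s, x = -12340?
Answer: -12142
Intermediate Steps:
w(y, s) = 4 - 8*s
q(Y, k) = -7 (q(Y, k) = -9 + 2 = -7)
A(U) = 2*U/(-3 + U) (A(U) = (2*U)/(-3 + U) = 2*U/(-3 + U))
u = -13/2 (u = 2*(-1)/(-3 - 1) - 7 = 2*(-1)/(-4) - 7 = 2*(-1)*(-¼) - 7 = ½ - 7 = -13/2 ≈ -6.5000)
j(J) = -11*J/2 (j(J) = -13*J/2 + J = -11*J/2)
x + j(w(6, 5)) = -12340 - 11*(4 - 8*5)/2 = -12340 - 11*(4 - 40)/2 = -12340 - 11/2*(-36) = -12340 + 198 = -12142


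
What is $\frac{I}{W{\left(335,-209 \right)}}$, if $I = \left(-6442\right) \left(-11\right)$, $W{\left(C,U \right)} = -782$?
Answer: $- \frac{35431}{391} \approx -90.616$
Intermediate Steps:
$I = 70862$
$\frac{I}{W{\left(335,-209 \right)}} = \frac{70862}{-782} = 70862 \left(- \frac{1}{782}\right) = - \frac{35431}{391}$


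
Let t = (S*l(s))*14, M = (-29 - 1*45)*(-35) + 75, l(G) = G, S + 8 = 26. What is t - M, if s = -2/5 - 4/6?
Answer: -14669/5 ≈ -2933.8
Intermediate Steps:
S = 18 (S = -8 + 26 = 18)
s = -16/15 (s = -2*⅕ - 4*⅙ = -⅖ - ⅔ = -16/15 ≈ -1.0667)
M = 2665 (M = (-29 - 45)*(-35) + 75 = -74*(-35) + 75 = 2590 + 75 = 2665)
t = -1344/5 (t = (18*(-16/15))*14 = -96/5*14 = -1344/5 ≈ -268.80)
t - M = -1344/5 - 1*2665 = -1344/5 - 2665 = -14669/5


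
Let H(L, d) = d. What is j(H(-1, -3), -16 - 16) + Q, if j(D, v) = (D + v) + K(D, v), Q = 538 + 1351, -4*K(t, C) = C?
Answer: 1862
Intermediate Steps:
K(t, C) = -C/4
Q = 1889
j(D, v) = D + 3*v/4 (j(D, v) = (D + v) - v/4 = D + 3*v/4)
j(H(-1, -3), -16 - 16) + Q = (-3 + 3*(-16 - 16)/4) + 1889 = (-3 + (3/4)*(-32)) + 1889 = (-3 - 24) + 1889 = -27 + 1889 = 1862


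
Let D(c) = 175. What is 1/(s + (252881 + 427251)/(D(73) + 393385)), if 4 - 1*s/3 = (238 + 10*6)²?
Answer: -98390/26210925967 ≈ -3.7538e-6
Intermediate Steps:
s = -266400 (s = 12 - 3*(238 + 10*6)² = 12 - 3*(238 + 60)² = 12 - 3*298² = 12 - 3*88804 = 12 - 266412 = -266400)
1/(s + (252881 + 427251)/(D(73) + 393385)) = 1/(-266400 + (252881 + 427251)/(175 + 393385)) = 1/(-266400 + 680132/393560) = 1/(-266400 + 680132*(1/393560)) = 1/(-266400 + 170033/98390) = 1/(-26210925967/98390) = -98390/26210925967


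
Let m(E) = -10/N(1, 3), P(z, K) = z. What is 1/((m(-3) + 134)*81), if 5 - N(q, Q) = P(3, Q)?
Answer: 1/10449 ≈ 9.5703e-5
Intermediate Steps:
N(q, Q) = 2 (N(q, Q) = 5 - 1*3 = 5 - 3 = 2)
m(E) = -5 (m(E) = -10/2 = -10*½ = -5)
1/((m(-3) + 134)*81) = 1/((-5 + 134)*81) = 1/(129*81) = 1/10449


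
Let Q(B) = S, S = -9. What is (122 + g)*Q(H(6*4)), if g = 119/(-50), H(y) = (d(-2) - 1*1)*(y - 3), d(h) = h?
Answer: -53829/50 ≈ -1076.6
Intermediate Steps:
H(y) = 9 - 3*y (H(y) = (-2 - 1*1)*(y - 3) = (-2 - 1)*(-3 + y) = -3*(-3 + y) = 9 - 3*y)
Q(B) = -9
g = -119/50 (g = 119*(-1/50) = -119/50 ≈ -2.3800)
(122 + g)*Q(H(6*4)) = (122 - 119/50)*(-9) = (5981/50)*(-9) = -53829/50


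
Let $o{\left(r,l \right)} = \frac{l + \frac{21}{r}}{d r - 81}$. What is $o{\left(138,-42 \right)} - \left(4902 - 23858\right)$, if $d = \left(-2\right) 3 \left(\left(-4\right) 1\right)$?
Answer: $\frac{2817352531}{148626} \approx 18956.0$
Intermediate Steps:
$d = 24$ ($d = \left(-6\right) \left(-4\right) = 24$)
$o{\left(r,l \right)} = \frac{l + \frac{21}{r}}{-81 + 24 r}$ ($o{\left(r,l \right)} = \frac{l + \frac{21}{r}}{24 r - 81} = \frac{l + \frac{21}{r}}{-81 + 24 r}$)
$o{\left(138,-42 \right)} - \left(4902 - 23858\right) = \frac{21 - 5796}{3 \cdot 138 \left(-27 + 8 \cdot 138\right)} - \left(4902 - 23858\right) = \frac{1}{3} \cdot \frac{1}{138} \frac{1}{-27 + 1104} \left(21 - 5796\right) - -18956 = \frac{1}{3} \cdot \frac{1}{138} \cdot \frac{1}{1077} \left(-5775\right) + 18956 = - \frac{1925}{148626} + 18956 = \frac{2817352531}{148626}$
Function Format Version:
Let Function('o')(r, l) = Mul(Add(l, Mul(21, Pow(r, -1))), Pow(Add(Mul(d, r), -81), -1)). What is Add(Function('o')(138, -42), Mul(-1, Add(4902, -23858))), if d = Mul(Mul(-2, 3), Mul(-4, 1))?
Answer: Rational(2817352531, 148626) ≈ 18956.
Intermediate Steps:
d = 24 (d = Mul(-6, -4) = 24)
Function('o')(r, l) = Mul(Pow(Add(-81, Mul(24, r)), -1), Add(l, Mul(21, Pow(r, -1)))) (Function('o')(r, l) = Mul(Add(l, Mul(21, Pow(r, -1))), Pow(Add(Mul(24, r), -81), -1)) = Mul(Add(l, Mul(21, Pow(r, -1))), Pow(Add(-81, Mul(24, r)), -1)) = Mul(Pow(Add(-81, Mul(24, r)), -1), Add(l, Mul(21, Pow(r, -1)))))
Add(Function('o')(138, -42), Mul(-1, Add(4902, -23858))) = Add(Mul(Rational(1, 3), Pow(138, -1), Pow(Add(-27, Mul(8, 138)), -1), Add(21, Mul(-42, 138))), Mul(-1, Add(4902, -23858))) = Add(Mul(Rational(1, 3), Rational(1, 138), Pow(Add(-27, 1104), -1), Add(21, -5796)), Mul(-1, -18956)) = Add(Mul(Rational(1, 3), Rational(1, 138), Pow(1077, -1), -5775), 18956) = Add(Mul(Rational(1, 3), Rational(1, 138), Rational(1, 1077), -5775), 18956) = Add(Rational(-1925, 148626), 18956) = Rational(2817352531, 148626)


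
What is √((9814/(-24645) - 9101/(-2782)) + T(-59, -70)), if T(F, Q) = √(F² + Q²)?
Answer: √(13506214700236830 + 79913622482705700*√29)/68562390 ≈ 9.7170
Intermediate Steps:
√((9814/(-24645) - 9101/(-2782)) + T(-59, -70)) = √((9814/(-24645) - 9101/(-2782)) + √((-59)² + (-70)²)) = √((9814*(-1/24645) - 9101*(-1/2782)) + √(3481 + 4900)) = √((-9814/24645 + 9101/2782) + √8381) = √(196991597/68562390 + 17*√29)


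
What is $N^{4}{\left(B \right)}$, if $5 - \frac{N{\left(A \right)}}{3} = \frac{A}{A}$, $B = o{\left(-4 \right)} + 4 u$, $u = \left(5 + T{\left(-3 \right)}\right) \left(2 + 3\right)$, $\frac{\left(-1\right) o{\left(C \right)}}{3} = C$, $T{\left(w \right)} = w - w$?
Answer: $20736$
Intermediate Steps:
$T{\left(w \right)} = 0$
$o{\left(C \right)} = - 3 C$
$u = 25$ ($u = \left(5 + 0\right) \left(2 + 3\right) = 5 \cdot 5 = 25$)
$B = 112$ ($B = \left(-3\right) \left(-4\right) + 4 \cdot 25 = 12 + 100 = 112$)
$N{\left(A \right)} = 12$ ($N{\left(A \right)} = 15 - 3 \frac{A}{A} = 15 - 3 = 12$)
$N^{4}{\left(B \right)} = 12^{4} = 20736$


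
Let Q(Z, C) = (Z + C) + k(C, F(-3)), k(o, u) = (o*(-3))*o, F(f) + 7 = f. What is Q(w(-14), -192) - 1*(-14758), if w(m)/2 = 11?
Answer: -96004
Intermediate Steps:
F(f) = -7 + f
k(o, u) = -3*o**2 (k(o, u) = (-3*o)*o = -3*o**2)
w(m) = 22 (w(m) = 2*11 = 22)
Q(Z, C) = C + Z - 3*C**2 (Q(Z, C) = (Z + C) - 3*C**2 = (C + Z) - 3*C**2 = C + Z - 3*C**2)
Q(w(-14), -192) - 1*(-14758) = (-192 + 22 - 3*(-192)**2) - 1*(-14758) = (-192 + 22 - 3*36864) + 14758 = (-192 + 22 - 110592) + 14758 = -110762 + 14758 = -96004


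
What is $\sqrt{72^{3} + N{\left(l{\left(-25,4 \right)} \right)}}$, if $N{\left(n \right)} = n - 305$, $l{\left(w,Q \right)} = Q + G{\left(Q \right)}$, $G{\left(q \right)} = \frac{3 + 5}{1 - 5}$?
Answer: $23 \sqrt{705} \approx 610.69$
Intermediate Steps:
$G{\left(q \right)} = -2$ ($G{\left(q \right)} = \frac{8}{-4} = 8 \left(- \frac{1}{4}\right) = -2$)
$l{\left(w,Q \right)} = -2 + Q$ ($l{\left(w,Q \right)} = Q - 2 = -2 + Q$)
$N{\left(n \right)} = -305 + n$ ($N{\left(n \right)} = n - 305 = -305 + n$)
$\sqrt{72^{3} + N{\left(l{\left(-25,4 \right)} \right)}} = \sqrt{72^{3} + \left(-305 + \left(-2 + 4\right)\right)} = \sqrt{373248 + \left(-305 + 2\right)} = \sqrt{373248 - 303} = \sqrt{372945} = 23 \sqrt{705}$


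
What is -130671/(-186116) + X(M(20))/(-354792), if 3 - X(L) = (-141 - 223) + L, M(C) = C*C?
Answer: 3863930605/5502705656 ≈ 0.70219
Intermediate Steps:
M(C) = C²
X(L) = 367 - L (X(L) = 3 - ((-141 - 223) + L) = 3 - (-364 + L) = 3 + (364 - L) = 367 - L)
-130671/(-186116) + X(M(20))/(-354792) = -130671/(-186116) + (367 - 1*20²)/(-354792) = -130671*(-1/186116) + (367 - 1*400)*(-1/354792) = 130671/186116 + (367 - 400)*(-1/354792) = 130671/186116 - 33*(-1/354792) = 130671/186116 + 11/118264 = 3863930605/5502705656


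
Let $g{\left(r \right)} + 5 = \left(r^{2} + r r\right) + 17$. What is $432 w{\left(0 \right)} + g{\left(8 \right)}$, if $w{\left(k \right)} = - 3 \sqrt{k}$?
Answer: $140$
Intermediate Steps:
$g{\left(r \right)} = 12 + 2 r^{2}$ ($g{\left(r \right)} = -5 + \left(\left(r^{2} + r r\right) + 17\right) = -5 + \left(\left(r^{2} + r^{2}\right) + 17\right) = -5 + \left(2 r^{2} + 17\right) = -5 + \left(17 + 2 r^{2}\right) = 12 + 2 r^{2}$)
$432 w{\left(0 \right)} + g{\left(8 \right)} = 432 \left(- 3 \sqrt{0}\right) + \left(12 + 2 \cdot 8^{2}\right) = 432 \left(\left(-3\right) 0\right) + \left(12 + 2 \cdot 64\right) = 432 \cdot 0 + \left(12 + 128\right) = 0 + 140 = 140$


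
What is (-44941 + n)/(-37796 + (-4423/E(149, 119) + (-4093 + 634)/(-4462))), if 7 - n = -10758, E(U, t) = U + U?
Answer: 3786917248/4189594895 ≈ 0.90389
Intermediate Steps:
E(U, t) = 2*U
n = 10765 (n = 7 - 1*(-10758) = 7 + 10758 = 10765)
(-44941 + n)/(-37796 + (-4423/E(149, 119) + (-4093 + 634)/(-4462))) = (-44941 + 10765)/(-37796 + (-4423/(2*149) + (-4093 + 634)/(-4462))) = -34176/(-37796 + (-4423/298 - 3459*(-1/4462))) = -34176/(-37796 + (-4423*1/298 + 3459/4462)) = -34176/(-37796 + (-4423/298 + 3459/4462)) = -34176/(-37796 - 4676161/332419) = -34176/(-12568784685/332419) = -34176*(-332419/12568784685) = 3786917248/4189594895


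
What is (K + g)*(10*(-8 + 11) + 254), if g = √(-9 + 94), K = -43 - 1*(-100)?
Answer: 16188 + 284*√85 ≈ 18806.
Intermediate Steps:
K = 57 (K = -43 + 100 = 57)
g = √85 ≈ 9.2195
(K + g)*(10*(-8 + 11) + 254) = (57 + √85)*(10*(-8 + 11) + 254) = (57 + √85)*(10*3 + 254) = (57 + √85)*(30 + 254) = (57 + √85)*284 = 16188 + 284*√85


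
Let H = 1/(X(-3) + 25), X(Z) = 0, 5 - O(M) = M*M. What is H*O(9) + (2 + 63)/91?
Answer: -407/175 ≈ -2.3257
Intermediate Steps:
O(M) = 5 - M**2 (O(M) = 5 - M*M = 5 - M**2)
H = 1/25 (H = 1/(0 + 25) = 1/25 ≈ 0.040000)
H*O(9) + (2 + 63)/91 = (5 - 1*9**2)/25 + (2 + 63)/91 = (5 - 1*81)/25 + 65*(1/91) = (5 - 81)/25 + 5/7 = (1/25)*(-76) + 5/7 = -76/25 + 5/7 = -407/175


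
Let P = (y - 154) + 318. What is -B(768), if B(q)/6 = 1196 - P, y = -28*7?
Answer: -7368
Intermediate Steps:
y = -196
P = -32 (P = (-196 - 154) + 318 = -350 + 318 = -32)
B(q) = 7368 (B(q) = 6*(1196 - 1*(-32)) = 6*(1196 + 32) = 6*1228 = 7368)
-B(768) = -1*7368 = -7368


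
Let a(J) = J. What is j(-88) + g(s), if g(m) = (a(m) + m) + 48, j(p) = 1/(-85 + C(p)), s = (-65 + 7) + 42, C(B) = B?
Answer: 2767/173 ≈ 15.994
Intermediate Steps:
s = -16 (s = -58 + 42 = -16)
j(p) = 1/(-85 + p)
g(m) = 48 + 2*m (g(m) = (m + m) + 48 = 2*m + 48 = 48 + 2*m)
j(-88) + g(s) = 1/(-85 - 88) + (48 + 2*(-16)) = 1/(-173) + (48 - 32) = -1/173 + 16 = 2767/173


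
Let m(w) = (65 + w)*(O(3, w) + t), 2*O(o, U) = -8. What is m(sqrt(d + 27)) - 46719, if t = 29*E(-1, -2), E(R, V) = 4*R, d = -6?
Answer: -54519 - 120*sqrt(21) ≈ -55069.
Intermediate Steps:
O(o, U) = -4 (O(o, U) = (1/2)*(-8) = -4)
t = -116 (t = 29*(4*(-1)) = 29*(-4) = -116)
m(w) = -7800 - 120*w (m(w) = (65 + w)*(-4 - 116) = (65 + w)*(-120) = -7800 - 120*w)
m(sqrt(d + 27)) - 46719 = (-7800 - 120*sqrt(-6 + 27)) - 46719 = (-7800 - 120*sqrt(21)) - 46719 = -54519 - 120*sqrt(21)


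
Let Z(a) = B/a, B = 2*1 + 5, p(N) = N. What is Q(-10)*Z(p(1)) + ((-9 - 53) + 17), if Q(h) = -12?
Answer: -129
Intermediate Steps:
B = 7 (B = 2 + 5 = 7)
Z(a) = 7/a
Q(-10)*Z(p(1)) + ((-9 - 53) + 17) = -84/1 + ((-9 - 53) + 17) = -84 + (-62 + 17) = -12*7 - 45 = -84 - 45 = -129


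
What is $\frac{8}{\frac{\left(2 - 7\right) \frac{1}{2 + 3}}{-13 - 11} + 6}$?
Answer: $\frac{192}{145} \approx 1.3241$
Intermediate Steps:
$\frac{8}{\frac{\left(2 - 7\right) \frac{1}{2 + 3}}{-13 - 11} + 6} = \frac{8}{\frac{\left(-5\right) \frac{1}{5}}{-24} + 6} = \frac{8}{- \frac{\left(-5\right) \frac{1}{5}}{24} + 6} = \frac{8}{\left(- \frac{1}{24}\right) \left(-1\right) + 6} = \frac{8}{\frac{1}{24} + 6} = \frac{8}{\frac{145}{24}} = 8 \cdot \frac{24}{145} = \frac{192}{145}$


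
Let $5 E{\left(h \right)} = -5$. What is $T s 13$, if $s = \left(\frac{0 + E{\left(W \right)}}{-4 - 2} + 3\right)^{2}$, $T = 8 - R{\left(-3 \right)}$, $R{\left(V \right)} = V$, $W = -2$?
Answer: $\frac{51623}{36} \approx 1434.0$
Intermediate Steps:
$E{\left(h \right)} = -1$ ($E{\left(h \right)} = \frac{1}{5} \left(-5\right) = -1$)
$T = 11$ ($T = 8 - -3 = 8 + 3 = 11$)
$s = \frac{361}{36}$ ($s = \left(\frac{0 - 1}{-4 - 2} + 3\right)^{2} = \left(- \frac{1}{-6} + 3\right)^{2} = \left(\left(-1\right) \left(- \frac{1}{6}\right) + 3\right)^{2} = \left(\frac{1}{6} + 3\right)^{2} = \left(\frac{19}{6}\right)^{2} = \frac{361}{36} \approx 10.028$)
$T s 13 = 11 \cdot \frac{361}{36} \cdot 13 = \frac{3971}{36} \cdot 13 = \frac{51623}{36}$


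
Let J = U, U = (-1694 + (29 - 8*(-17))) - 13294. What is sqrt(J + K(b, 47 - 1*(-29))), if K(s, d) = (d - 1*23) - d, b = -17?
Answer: I*sqrt(14846) ≈ 121.84*I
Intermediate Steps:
K(s, d) = -23 (K(s, d) = (d - 23) - d = (-23 + d) - d = -23)
U = -14823 (U = (-1694 + (29 + 136)) - 13294 = (-1694 + 165) - 13294 = -1529 - 13294 = -14823)
J = -14823
sqrt(J + K(b, 47 - 1*(-29))) = sqrt(-14823 - 23) = sqrt(-14846) = I*sqrt(14846)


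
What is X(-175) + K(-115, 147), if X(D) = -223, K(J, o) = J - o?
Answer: -485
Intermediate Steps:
X(-175) + K(-115, 147) = -223 + (-115 - 1*147) = -223 + (-115 - 147) = -223 - 262 = -485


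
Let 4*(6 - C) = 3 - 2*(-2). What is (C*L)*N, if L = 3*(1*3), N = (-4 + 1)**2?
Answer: 1377/4 ≈ 344.25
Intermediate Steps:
N = 9 (N = (-3)**2 = 9)
L = 9 (L = 3*3 = 9)
C = 17/4 (C = 6 - (3 - 2*(-2))/4 = 6 - (3 + 4)/4 = 6 - 1/4*7 = 6 - 7/4 = 17/4 ≈ 4.2500)
(C*L)*N = ((17/4)*9)*9 = (153/4)*9 = 1377/4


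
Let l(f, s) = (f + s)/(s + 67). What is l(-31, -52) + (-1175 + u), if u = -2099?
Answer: -49193/15 ≈ -3279.5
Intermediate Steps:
l(f, s) = (f + s)/(67 + s)
l(-31, -52) + (-1175 + u) = (-31 - 52)/(67 - 52) + (-1175 - 2099) = -83/15 - 3274 = -49193/15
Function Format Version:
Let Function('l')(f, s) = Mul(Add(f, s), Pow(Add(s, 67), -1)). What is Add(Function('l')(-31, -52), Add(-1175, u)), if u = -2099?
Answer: Rational(-49193, 15) ≈ -3279.5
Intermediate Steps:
Function('l')(f, s) = Mul(Pow(Add(67, s), -1), Add(f, s)) (Function('l')(f, s) = Mul(Add(f, s), Pow(Add(67, s), -1)) = Mul(Pow(Add(67, s), -1), Add(f, s)))
Add(Function('l')(-31, -52), Add(-1175, u)) = Add(Mul(Pow(Add(67, -52), -1), Add(-31, -52)), Add(-1175, -2099)) = Add(Mul(Pow(15, -1), -83), -3274) = Add(Mul(Rational(1, 15), -83), -3274) = Add(Rational(-83, 15), -3274) = Rational(-49193, 15)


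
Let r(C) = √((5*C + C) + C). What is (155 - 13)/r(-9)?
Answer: -142*I*√7/21 ≈ -17.89*I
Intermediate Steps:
r(C) = √7*√C (r(C) = √(6*C + C) = √(7*C) = √7*√C)
(155 - 13)/r(-9) = (155 - 13)/((√7*√(-9))) = 142/(√7*(3*I)) = 142/(3*I*√7) = -I*√7/21*142 = -142*I*√7/21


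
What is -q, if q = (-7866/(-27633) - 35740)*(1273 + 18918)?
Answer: 108964709458/151 ≈ 7.2162e+8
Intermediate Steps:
q = -108964709458/151 (q = (-7866*(-1/27633) - 35740)*20191 = (2622/9211 - 35740)*20191 = -329198518/9211*20191 = -108964709458/151 ≈ -7.2162e+8)
-q = -1*(-108964709458/151) = 108964709458/151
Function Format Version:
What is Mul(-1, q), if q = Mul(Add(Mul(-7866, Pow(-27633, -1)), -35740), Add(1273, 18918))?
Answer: Rational(108964709458, 151) ≈ 7.2162e+8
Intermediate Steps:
q = Rational(-108964709458, 151) (q = Mul(Add(Mul(-7866, Rational(-1, 27633)), -35740), 20191) = Mul(Add(Rational(2622, 9211), -35740), 20191) = Mul(Rational(-329198518, 9211), 20191) = Rational(-108964709458, 151) ≈ -7.2162e+8)
Mul(-1, q) = Mul(-1, Rational(-108964709458, 151)) = Rational(108964709458, 151)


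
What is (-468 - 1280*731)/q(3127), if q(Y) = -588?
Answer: 234037/147 ≈ 1592.1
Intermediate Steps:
(-468 - 1280*731)/q(3127) = (-468 - 1280*731)/(-588) = (-468 - 935680)*(-1/588) = -936148*(-1/588) = 234037/147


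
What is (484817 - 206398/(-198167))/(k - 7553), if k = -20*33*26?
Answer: -96074936837/4897301071 ≈ -19.618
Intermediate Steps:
k = -17160 (k = -660*26 = -17160)
(484817 - 206398/(-198167))/(k - 7553) = (484817 - 206398/(-198167))/(-17160 - 7553) = (484817 - 206398*(-1/198167))/(-24713) = (484817 + 206398/198167)*(-1/24713) = (96074936837/198167)*(-1/24713) = -96074936837/4897301071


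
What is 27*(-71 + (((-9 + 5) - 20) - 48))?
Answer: -3861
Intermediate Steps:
27*(-71 + (((-9 + 5) - 20) - 48)) = 27*(-71 + ((-4 - 20) - 48)) = 27*(-71 + (-24 - 48)) = 27*(-71 - 72) = 27*(-143) = -3861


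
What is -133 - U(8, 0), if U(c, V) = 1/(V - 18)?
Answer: -2393/18 ≈ -132.94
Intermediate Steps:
U(c, V) = 1/(-18 + V)
-133 - U(8, 0) = -133 - 1/(-18 + 0) = -133 - 1/(-18) = -133 - 1*(-1/18) = -133 + 1/18 = -2393/18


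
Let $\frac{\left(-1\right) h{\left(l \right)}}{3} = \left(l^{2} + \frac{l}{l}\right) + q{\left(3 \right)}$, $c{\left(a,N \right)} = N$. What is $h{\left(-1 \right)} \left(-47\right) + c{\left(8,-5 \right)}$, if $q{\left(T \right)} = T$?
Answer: $700$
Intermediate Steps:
$h{\left(l \right)} = -12 - 3 l^{2}$ ($h{\left(l \right)} = - 3 \left(\left(l^{2} + \frac{l}{l}\right) + 3\right) = - 3 \left(\left(l^{2} + 1\right) + 3\right) = - 3 \left(\left(1 + l^{2}\right) + 3\right) = - 3 \left(4 + l^{2}\right) = -12 - 3 l^{2}$)
$h{\left(-1 \right)} \left(-47\right) + c{\left(8,-5 \right)} = \left(-12 - 3 \left(-1\right)^{2}\right) \left(-47\right) - 5 = \left(-12 - 3\right) \left(-47\right) - 5 = \left(-15\right) \left(-47\right) - 5 = 705 - 5 = 700$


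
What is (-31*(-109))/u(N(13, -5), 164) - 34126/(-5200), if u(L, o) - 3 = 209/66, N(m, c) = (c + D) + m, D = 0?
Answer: 53343731/96200 ≈ 554.51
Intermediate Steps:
N(m, c) = c + m (N(m, c) = (c + 0) + m = c + m)
u(L, o) = 37/6 (u(L, o) = 3 + 209/66 = 3 + 209*(1/66) = 3 + 19/6 = 37/6)
(-31*(-109))/u(N(13, -5), 164) - 34126/(-5200) = (-31*(-109))/(37/6) - 34126/(-5200) = 3379*(6/37) - 34126*(-1/5200) = 20274/37 + 17063/2600 = 53343731/96200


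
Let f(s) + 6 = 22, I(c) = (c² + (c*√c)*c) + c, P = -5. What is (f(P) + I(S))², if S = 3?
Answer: 1027 + 504*√3 ≈ 1900.0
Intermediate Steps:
I(c) = c + c² + c^(5/2) (I(c) = (c² + c^(3/2)*c) + c = (c² + c^(5/2)) + c = c + c² + c^(5/2))
f(s) = 16 (f(s) = -6 + 22 = 16)
(f(P) + I(S))² = (16 + (3 + 3² + 3^(5/2)))² = (16 + (3 + 9 + 9*√3))² = (16 + (12 + 9*√3))² = (28 + 9*√3)²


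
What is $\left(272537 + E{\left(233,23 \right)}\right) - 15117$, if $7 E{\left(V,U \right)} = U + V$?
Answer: $\frac{1802196}{7} \approx 2.5746 \cdot 10^{5}$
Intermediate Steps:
$E{\left(V,U \right)} = \frac{U}{7} + \frac{V}{7}$ ($E{\left(V,U \right)} = \frac{U + V}{7} = \frac{U}{7} + \frac{V}{7}$)
$\left(272537 + E{\left(233,23 \right)}\right) - 15117 = \left(272537 + \left(\frac{1}{7} \cdot 23 + \frac{1}{7} \cdot 233\right)\right) - 15117 = \left(272537 + \left(\frac{23}{7} + \frac{233}{7}\right)\right) - 15117 = \left(272537 + \frac{256}{7}\right) - 15117 = \frac{1908015}{7} - 15117 = \frac{1802196}{7}$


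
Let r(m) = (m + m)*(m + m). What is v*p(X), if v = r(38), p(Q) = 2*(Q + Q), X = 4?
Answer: 92416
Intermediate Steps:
p(Q) = 4*Q (p(Q) = 2*(2*Q) = 4*Q)
r(m) = 4*m² (r(m) = (2*m)*(2*m) = 4*m²)
v = 5776 (v = 4*38² = 4*1444 = 5776)
v*p(X) = 5776*(4*4) = 5776*16 = 92416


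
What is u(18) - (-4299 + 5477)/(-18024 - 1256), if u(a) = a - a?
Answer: 589/9640 ≈ 0.061100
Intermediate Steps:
u(a) = 0
u(18) - (-4299 + 5477)/(-18024 - 1256) = 0 - (-4299 + 5477)/(-18024 - 1256) = 0 - 1178/(-19280) = 0 - 1178*(-1)/19280 = 0 - 1*(-589/9640) = 0 + 589/9640 = 589/9640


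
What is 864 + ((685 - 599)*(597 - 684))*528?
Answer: -3949632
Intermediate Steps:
864 + ((685 - 599)*(597 - 684))*528 = 864 + (86*(-87))*528 = 864 - 7482*528 = 864 - 3950496 = -3949632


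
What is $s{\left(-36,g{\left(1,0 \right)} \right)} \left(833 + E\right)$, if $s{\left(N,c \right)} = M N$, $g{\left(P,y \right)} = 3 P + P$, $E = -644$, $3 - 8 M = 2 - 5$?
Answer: $-5103$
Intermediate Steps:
$M = \frac{3}{4}$ ($M = \frac{3}{8} - \frac{2 - 5}{8} = \frac{3}{8} - - \frac{3}{8} = \frac{3}{8} + \frac{3}{8} = \frac{3}{4} \approx 0.75$)
$g{\left(P,y \right)} = 4 P$
$s{\left(N,c \right)} = \frac{3 N}{4}$
$s{\left(-36,g{\left(1,0 \right)} \right)} \left(833 + E\right) = \frac{3}{4} \left(-36\right) \left(833 - 644\right) = \left(-27\right) 189 = -5103$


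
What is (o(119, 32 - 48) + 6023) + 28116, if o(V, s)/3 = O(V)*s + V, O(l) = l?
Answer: 28784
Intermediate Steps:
o(V, s) = 3*V + 3*V*s (o(V, s) = 3*(V*s + V) = 3*(V + V*s) = 3*V + 3*V*s)
(o(119, 32 - 48) + 6023) + 28116 = (3*119*(1 + (32 - 48)) + 6023) + 28116 = (3*119*(1 - 16) + 6023) + 28116 = (3*119*(-15) + 6023) + 28116 = (-5355 + 6023) + 28116 = 668 + 28116 = 28784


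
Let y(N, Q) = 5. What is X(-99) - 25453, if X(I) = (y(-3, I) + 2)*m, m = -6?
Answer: -25495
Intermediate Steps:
X(I) = -42 (X(I) = (5 + 2)*(-6) = 7*(-6) = -42)
X(-99) - 25453 = -42 - 25453 = -25495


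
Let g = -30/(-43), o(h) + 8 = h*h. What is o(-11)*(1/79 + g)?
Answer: 272669/3397 ≈ 80.268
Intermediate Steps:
o(h) = -8 + h**2 (o(h) = -8 + h*h = -8 + h**2)
g = 30/43 (g = -30*(-1/43) = 30/43 ≈ 0.69767)
o(-11)*(1/79 + g) = (-8 + (-11)**2)*(1/79 + 30/43) = (-8 + 121)*(1/79 + 30/43) = 113*(2413/3397) = 272669/3397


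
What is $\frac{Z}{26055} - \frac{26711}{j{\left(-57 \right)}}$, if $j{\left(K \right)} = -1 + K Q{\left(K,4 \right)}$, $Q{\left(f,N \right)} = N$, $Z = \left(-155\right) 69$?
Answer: $\frac{46233730}{397773} \approx 116.23$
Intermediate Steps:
$Z = -10695$
$j{\left(K \right)} = -1 + 4 K$ ($j{\left(K \right)} = -1 + K 4 = -1 + 4 K$)
$\frac{Z}{26055} - \frac{26711}{j{\left(-57 \right)}} = - \frac{10695}{26055} - \frac{26711}{-1 + 4 \left(-57\right)} = \left(-10695\right) \frac{1}{26055} - \frac{26711}{-1 - 228} = - \frac{713}{1737} - \frac{26711}{-229} = - \frac{713}{1737} - - \frac{26711}{229} = - \frac{713}{1737} + \frac{26711}{229} = \frac{46233730}{397773}$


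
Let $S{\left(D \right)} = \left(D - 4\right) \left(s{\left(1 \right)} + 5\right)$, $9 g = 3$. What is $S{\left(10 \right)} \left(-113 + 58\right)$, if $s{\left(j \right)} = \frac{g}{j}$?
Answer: $-1760$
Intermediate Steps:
$g = \frac{1}{3}$ ($g = \frac{1}{9} \cdot 3 = \frac{1}{3} \approx 0.33333$)
$s{\left(j \right)} = \frac{1}{3 j}$
$S{\left(D \right)} = - \frac{64}{3} + \frac{16 D}{3}$ ($S{\left(D \right)} = \left(D - 4\right) \left(\frac{1}{3 \cdot 1} + 5\right) = \left(-4 + D\right) \left(\frac{1}{3} \cdot 1 + 5\right) = \left(-4 + D\right) \left(\frac{1}{3} + 5\right) = \left(-4 + D\right) \frac{16}{3} = - \frac{64}{3} + \frac{16 D}{3}$)
$S{\left(10 \right)} \left(-113 + 58\right) = \left(- \frac{64}{3} + \frac{16}{3} \cdot 10\right) \left(-113 + 58\right) = \left(- \frac{64}{3} + \frac{160}{3}\right) \left(-55\right) = 32 \left(-55\right) = -1760$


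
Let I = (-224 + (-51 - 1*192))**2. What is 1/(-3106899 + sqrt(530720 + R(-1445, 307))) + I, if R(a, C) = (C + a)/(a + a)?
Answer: 1013992167285987144103/4649442050206492 - 17*sqrt(3834454845)/13948326150619476 ≈ 2.1809e+5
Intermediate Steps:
R(a, C) = (C + a)/(2*a) (R(a, C) = (C + a)/((2*a)) = (C + a)*(1/(2*a)) = (C + a)/(2*a))
I = 218089 (I = (-224 + (-51 - 192))**2 = (-224 - 243)**2 = (-467)**2 = 218089)
1/(-3106899 + sqrt(530720 + R(-1445, 307))) + I = 1/(-3106899 + sqrt(530720 + (1/2)*(307 - 1445)/(-1445))) + 218089 = 1/(-3106899 + sqrt(530720 + (1/2)*(-1/1445)*(-1138))) + 218089 = 1/(-3106899 + sqrt(530720 + 569/1445)) + 218089 = 1/(-3106899 + sqrt(766890969/1445)) + 218089 = 1/(-3106899 + sqrt(3834454845)/85) + 218089 = 218089 + 1/(-3106899 + sqrt(3834454845)/85)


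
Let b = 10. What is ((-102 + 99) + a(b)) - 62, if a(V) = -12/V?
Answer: -331/5 ≈ -66.200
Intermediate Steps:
((-102 + 99) + a(b)) - 62 = ((-102 + 99) - 12/10) - 62 = (-3 - 12*⅒) - 62 = (-3 - 6/5) - 62 = -21/5 - 62 = -331/5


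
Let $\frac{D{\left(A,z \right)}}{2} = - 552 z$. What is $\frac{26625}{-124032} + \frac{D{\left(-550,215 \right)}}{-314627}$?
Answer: $\frac{7021097215}{13007938688} \approx 0.53975$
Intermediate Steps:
$D{\left(A,z \right)} = - 1104 z$ ($D{\left(A,z \right)} = 2 \left(- 552 z\right) = - 1104 z$)
$\frac{26625}{-124032} + \frac{D{\left(-550,215 \right)}}{-314627} = \frac{26625}{-124032} + \frac{\left(-1104\right) 215}{-314627} = 26625 \left(- \frac{1}{124032}\right) - - \frac{237360}{314627} = - \frac{8875}{41344} + \frac{237360}{314627} = \frac{7021097215}{13007938688}$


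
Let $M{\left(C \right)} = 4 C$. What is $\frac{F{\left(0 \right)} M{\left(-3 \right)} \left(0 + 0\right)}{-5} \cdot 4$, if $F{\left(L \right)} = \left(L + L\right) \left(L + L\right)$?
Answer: $0$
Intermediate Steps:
$F{\left(L \right)} = 4 L^{2}$ ($F{\left(L \right)} = 2 L 2 L = 4 L^{2}$)
$\frac{F{\left(0 \right)} M{\left(-3 \right)} \left(0 + 0\right)}{-5} \cdot 4 = \frac{4 \cdot 0^{2} \cdot 4 \left(-3\right) \left(0 + 0\right)}{-5} \cdot 4 = 4 \cdot 0 \left(\left(-12\right) 0\right) \left(- \frac{1}{5}\right) 4 = 0 \cdot 0 \left(- \frac{1}{5}\right) 4 = 0 \left(- \frac{1}{5}\right) 4 = 0 \cdot 4 = 0$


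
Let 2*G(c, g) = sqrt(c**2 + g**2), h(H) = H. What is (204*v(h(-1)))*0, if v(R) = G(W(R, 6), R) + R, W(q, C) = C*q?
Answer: 0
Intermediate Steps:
G(c, g) = sqrt(c**2 + g**2)/2
v(R) = R + sqrt(37)*sqrt(R**2)/2 (v(R) = sqrt((6*R)**2 + R**2)/2 + R = sqrt(36*R**2 + R**2)/2 + R = sqrt(37*R**2)/2 + R = (sqrt(37)*sqrt(R**2))/2 + R = sqrt(37)*sqrt(R**2)/2 + R = R + sqrt(37)*sqrt(R**2)/2)
(204*v(h(-1)))*0 = (204*(-1 + sqrt(37)*sqrt((-1)**2)/2))*0 = (204*(-1 + sqrt(37)*sqrt(1)/2))*0 = (204*(-1 + (1/2)*sqrt(37)*1))*0 = (204*(-1 + sqrt(37)/2))*0 = (-204 + 102*sqrt(37))*0 = 0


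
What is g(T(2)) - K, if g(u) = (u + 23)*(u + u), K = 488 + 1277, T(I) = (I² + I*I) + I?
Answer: -1105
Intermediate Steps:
T(I) = I + 2*I² (T(I) = (I² + I²) + I = 2*I² + I = I + 2*I²)
K = 1765
g(u) = 2*u*(23 + u) (g(u) = (23 + u)*(2*u) = 2*u*(23 + u))
g(T(2)) - K = 2*(2*(1 + 2*2))*(23 + 2*(1 + 2*2)) - 1*1765 = 2*(2*(1 + 4))*(23 + 2*(1 + 4)) - 1765 = 2*(2*5)*(23 + 2*5) - 1765 = 2*10*(23 + 10) - 1765 = 2*10*33 - 1765 = 660 - 1765 = -1105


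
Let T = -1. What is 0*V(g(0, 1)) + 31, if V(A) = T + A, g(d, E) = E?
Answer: 31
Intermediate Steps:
V(A) = -1 + A
0*V(g(0, 1)) + 31 = 0*(-1 + 1) + 31 = 0*0 + 31 = 0 + 31 = 31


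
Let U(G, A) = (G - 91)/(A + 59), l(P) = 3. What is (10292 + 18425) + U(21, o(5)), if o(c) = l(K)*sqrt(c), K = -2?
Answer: 49333741/1718 + 105*sqrt(5)/1718 ≈ 28716.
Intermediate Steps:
o(c) = 3*sqrt(c)
U(G, A) = (-91 + G)/(59 + A)
(10292 + 18425) + U(21, o(5)) = (10292 + 18425) + (-91 + 21)/(59 + 3*sqrt(5)) = 28717 - 70/(59 + 3*sqrt(5))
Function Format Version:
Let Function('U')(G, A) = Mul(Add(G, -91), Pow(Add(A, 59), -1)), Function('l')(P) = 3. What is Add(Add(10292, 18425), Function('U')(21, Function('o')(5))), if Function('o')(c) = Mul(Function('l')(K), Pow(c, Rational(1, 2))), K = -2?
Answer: Add(Rational(49333741, 1718), Mul(Rational(105, 1718), Pow(5, Rational(1, 2)))) ≈ 28716.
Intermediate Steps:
Function('o')(c) = Mul(3, Pow(c, Rational(1, 2)))
Function('U')(G, A) = Mul(Pow(Add(59, A), -1), Add(-91, G)) (Function('U')(G, A) = Mul(Add(-91, G), Pow(Add(59, A), -1)) = Mul(Pow(Add(59, A), -1), Add(-91, G)))
Add(Add(10292, 18425), Function('U')(21, Function('o')(5))) = Add(Add(10292, 18425), Mul(Pow(Add(59, Mul(3, Pow(5, Rational(1, 2)))), -1), Add(-91, 21))) = Add(28717, Mul(Pow(Add(59, Mul(3, Pow(5, Rational(1, 2)))), -1), -70)) = Add(28717, Mul(-70, Pow(Add(59, Mul(3, Pow(5, Rational(1, 2)))), -1)))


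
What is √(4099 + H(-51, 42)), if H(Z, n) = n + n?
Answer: √4183 ≈ 64.676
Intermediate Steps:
H(Z, n) = 2*n
√(4099 + H(-51, 42)) = √(4099 + 2*42) = √(4099 + 84) = √4183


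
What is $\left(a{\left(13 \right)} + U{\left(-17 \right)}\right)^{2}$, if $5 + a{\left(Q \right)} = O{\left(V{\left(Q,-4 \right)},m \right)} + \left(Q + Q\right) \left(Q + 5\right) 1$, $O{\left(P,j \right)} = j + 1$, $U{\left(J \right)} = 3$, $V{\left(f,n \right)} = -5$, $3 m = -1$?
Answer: $\frac{1960000}{9} \approx 2.1778 \cdot 10^{5}$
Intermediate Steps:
$m = - \frac{1}{3}$ ($m = \frac{1}{3} \left(-1\right) = - \frac{1}{3} \approx -0.33333$)
$O{\left(P,j \right)} = 1 + j$
$a{\left(Q \right)} = - \frac{13}{3} + 2 Q \left(5 + Q\right)$ ($a{\left(Q \right)} = -5 + \left(\left(1 - \frac{1}{3}\right) + \left(Q + Q\right) \left(Q + 5\right) 1\right) = -5 + \left(\frac{2}{3} + 2 Q \left(5 + Q\right) 1\right) = -5 + \left(\frac{2}{3} + 2 Q \left(5 + Q\right)\right) = - \frac{13}{3} + 2 Q \left(5 + Q\right)$)
$\left(a{\left(13 \right)} + U{\left(-17 \right)}\right)^{2} = \left(\left(- \frac{13}{3} + 2 \cdot 13^{2} + 10 \cdot 13\right) + 3\right)^{2} = \left(\left(- \frac{13}{3} + 2 \cdot 169 + 130\right) + 3\right)^{2} = \left(\left(- \frac{13}{3} + 338 + 130\right) + 3\right)^{2} = \left(\frac{1391}{3} + 3\right)^{2} = \left(\frac{1400}{3}\right)^{2} = \frac{1960000}{9}$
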